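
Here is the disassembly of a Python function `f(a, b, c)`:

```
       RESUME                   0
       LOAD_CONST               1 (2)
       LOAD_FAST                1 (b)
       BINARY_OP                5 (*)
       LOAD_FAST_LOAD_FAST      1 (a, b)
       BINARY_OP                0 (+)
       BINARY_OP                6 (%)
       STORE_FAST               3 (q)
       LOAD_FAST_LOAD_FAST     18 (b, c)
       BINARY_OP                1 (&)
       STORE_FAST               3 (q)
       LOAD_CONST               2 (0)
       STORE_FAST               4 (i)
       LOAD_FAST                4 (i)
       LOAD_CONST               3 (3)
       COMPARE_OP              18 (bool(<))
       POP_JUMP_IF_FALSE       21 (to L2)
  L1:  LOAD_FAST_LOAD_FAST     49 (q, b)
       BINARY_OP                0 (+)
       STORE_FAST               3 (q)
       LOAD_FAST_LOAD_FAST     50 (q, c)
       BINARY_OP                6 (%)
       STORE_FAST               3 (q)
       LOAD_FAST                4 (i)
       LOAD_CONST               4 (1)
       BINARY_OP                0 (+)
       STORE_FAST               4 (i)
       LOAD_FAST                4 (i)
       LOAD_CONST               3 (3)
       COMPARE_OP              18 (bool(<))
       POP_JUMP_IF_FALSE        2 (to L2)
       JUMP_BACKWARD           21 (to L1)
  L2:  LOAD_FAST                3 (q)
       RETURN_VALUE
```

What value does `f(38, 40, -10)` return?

LOAD_CONST → push 2. Stack: [2]
LOAD_FAST b → push 40. Stack: [2, 40]
BINARY_OP * → 2 * 40 = 80. Stack: [80]
LOAD_FAST_LOAD_FAST a,b → push 38,40. Stack: [80, 38, 40]
BINARY_OP + → 38 + 40 = 78. Stack: [80, 78]
BINARY_OP % → 80 % 78 = 2. Stack: [2]
STORE_FAST q → q=2. Stack: []
LOAD_FAST_LOAD_FAST b,c → push 40,-10. Stack: [40, -10]
BINARY_OP & → 40 & -10 = 32. Stack: [32]
STORE_FAST q → q=32. Stack: []
LOAD_CONST → push 0. Stack: [0]
STORE_FAST i → i=0. Stack: []
LOAD_FAST i → push 0. Stack: [0]
LOAD_CONST → push 3. Stack: [0, 3]
COMPARE_OP bool(<) → 0 vs 3 = True. Stack: [True]
POP_JUMP_IF_FALSE → pop True; no jump. Stack: []
LOAD_FAST_LOAD_FAST q,b → push 32,40. Stack: [32, 40]
BINARY_OP + → 32 + 40 = 72. Stack: [72]
STORE_FAST q → q=72. Stack: []
LOAD_FAST_LOAD_FAST q,c → push 72,-10. Stack: [72, -10]
BINARY_OP % → 72 % -10 = -8. Stack: [-8]
STORE_FAST q → q=-8. Stack: []
LOAD_FAST i → push 0. Stack: [0]
LOAD_CONST → push 1. Stack: [0, 1]
BINARY_OP + → 0 + 1 = 1. Stack: [1]
STORE_FAST i → i=1. Stack: []
LOAD_FAST i → push 1. Stack: [1]
LOAD_CONST → push 3. Stack: [1, 3]
COMPARE_OP bool(<) → 1 vs 3 = True. Stack: [True]
POP_JUMP_IF_FALSE → pop True; no jump. Stack: []
LOAD_FAST_LOAD_FAST q,b → push -8,40. Stack: [-8, 40]
BINARY_OP + → -8 + 40 = 32. Stack: [32]
STORE_FAST q → q=32. Stack: []
LOAD_FAST_LOAD_FAST q,c → push 32,-10. Stack: [32, -10]
BINARY_OP % → 32 % -10 = -8. Stack: [-8]
STORE_FAST q → q=-8. Stack: []
LOAD_FAST i → push 1. Stack: [1]
LOAD_CONST → push 1. Stack: [1, 1]
BINARY_OP + → 1 + 1 = 2. Stack: [2]
STORE_FAST i → i=2. Stack: []
LOAD_FAST i → push 2. Stack: [2]
LOAD_CONST → push 3. Stack: [2, 3]
COMPARE_OP bool(<) → 2 vs 3 = True. Stack: [True]
POP_JUMP_IF_FALSE → pop True; no jump. Stack: []
LOAD_FAST_LOAD_FAST q,b → push -8,40. Stack: [-8, 40]
BINARY_OP + → -8 + 40 = 32. Stack: [32]
STORE_FAST q → q=32. Stack: []
LOAD_FAST_LOAD_FAST q,c → push 32,-10. Stack: [32, -10]
BINARY_OP % → 32 % -10 = -8. Stack: [-8]
STORE_FAST q → q=-8. Stack: []
LOAD_FAST i → push 2. Stack: [2]
LOAD_CONST → push 1. Stack: [2, 1]
BINARY_OP + → 2 + 1 = 3. Stack: [3]
STORE_FAST i → i=3. Stack: []
LOAD_FAST i → push 3. Stack: [3]
LOAD_CONST → push 3. Stack: [3, 3]
COMPARE_OP bool(<) → 3 vs 3 = False. Stack: [False]
POP_JUMP_IF_FALSE → pop False; jump. Stack: []
LOAD_FAST q → push -8. Stack: [-8]
RETURN_VALUE → return -8.

-8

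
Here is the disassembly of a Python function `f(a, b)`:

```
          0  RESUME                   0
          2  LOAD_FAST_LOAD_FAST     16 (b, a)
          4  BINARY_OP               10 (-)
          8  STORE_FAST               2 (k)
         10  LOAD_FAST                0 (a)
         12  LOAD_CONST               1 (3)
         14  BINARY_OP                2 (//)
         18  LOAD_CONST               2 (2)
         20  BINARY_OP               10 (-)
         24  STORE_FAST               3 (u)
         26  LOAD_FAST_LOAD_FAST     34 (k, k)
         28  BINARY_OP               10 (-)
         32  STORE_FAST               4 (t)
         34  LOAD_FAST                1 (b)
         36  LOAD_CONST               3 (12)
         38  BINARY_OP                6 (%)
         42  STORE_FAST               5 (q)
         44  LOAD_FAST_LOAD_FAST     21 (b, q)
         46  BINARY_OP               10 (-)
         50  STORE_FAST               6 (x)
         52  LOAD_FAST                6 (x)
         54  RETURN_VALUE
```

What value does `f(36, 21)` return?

LOAD_FAST_LOAD_FAST b,a → push 21,36. Stack: [21, 36]
BINARY_OP - → 21 - 36 = -15. Stack: [-15]
STORE_FAST k → k=-15. Stack: []
LOAD_FAST a → push 36. Stack: [36]
LOAD_CONST → push 3. Stack: [36, 3]
BINARY_OP // → 36 // 3 = 12. Stack: [12]
LOAD_CONST → push 2. Stack: [12, 2]
BINARY_OP - → 12 - 2 = 10. Stack: [10]
STORE_FAST u → u=10. Stack: []
LOAD_FAST_LOAD_FAST k,k → push -15,-15. Stack: [-15, -15]
BINARY_OP - → -15 - -15 = 0. Stack: [0]
STORE_FAST t → t=0. Stack: []
LOAD_FAST b → push 21. Stack: [21]
LOAD_CONST → push 12. Stack: [21, 12]
BINARY_OP % → 21 % 12 = 9. Stack: [9]
STORE_FAST q → q=9. Stack: []
LOAD_FAST_LOAD_FAST b,q → push 21,9. Stack: [21, 9]
BINARY_OP - → 21 - 9 = 12. Stack: [12]
STORE_FAST x → x=12. Stack: []
LOAD_FAST x → push 12. Stack: [12]
RETURN_VALUE → return 12.

12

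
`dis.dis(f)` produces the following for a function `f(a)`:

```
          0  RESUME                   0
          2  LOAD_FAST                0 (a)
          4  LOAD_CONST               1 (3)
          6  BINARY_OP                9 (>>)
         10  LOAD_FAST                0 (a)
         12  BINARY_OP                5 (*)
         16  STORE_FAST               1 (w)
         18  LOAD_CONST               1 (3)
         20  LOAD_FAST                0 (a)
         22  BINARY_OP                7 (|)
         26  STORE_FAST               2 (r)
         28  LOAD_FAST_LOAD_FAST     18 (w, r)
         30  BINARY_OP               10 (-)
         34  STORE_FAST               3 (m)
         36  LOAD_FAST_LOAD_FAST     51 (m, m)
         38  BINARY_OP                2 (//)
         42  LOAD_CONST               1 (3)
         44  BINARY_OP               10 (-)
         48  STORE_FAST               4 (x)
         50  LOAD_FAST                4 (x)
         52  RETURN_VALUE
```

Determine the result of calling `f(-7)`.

-2

LOAD_FAST a → push -7. Stack: [-7]
LOAD_CONST → push 3. Stack: [-7, 3]
BINARY_OP >> → -7 >> 3 = -1. Stack: [-1]
LOAD_FAST a → push -7. Stack: [-1, -7]
BINARY_OP * → -1 * -7 = 7. Stack: [7]
STORE_FAST w → w=7. Stack: []
LOAD_CONST → push 3. Stack: [3]
LOAD_FAST a → push -7. Stack: [3, -7]
BINARY_OP | → 3 | -7 = -5. Stack: [-5]
STORE_FAST r → r=-5. Stack: []
LOAD_FAST_LOAD_FAST w,r → push 7,-5. Stack: [7, -5]
BINARY_OP - → 7 - -5 = 12. Stack: [12]
STORE_FAST m → m=12. Stack: []
LOAD_FAST_LOAD_FAST m,m → push 12,12. Stack: [12, 12]
BINARY_OP // → 12 // 12 = 1. Stack: [1]
LOAD_CONST → push 3. Stack: [1, 3]
BINARY_OP - → 1 - 3 = -2. Stack: [-2]
STORE_FAST x → x=-2. Stack: []
LOAD_FAST x → push -2. Stack: [-2]
RETURN_VALUE → return -2.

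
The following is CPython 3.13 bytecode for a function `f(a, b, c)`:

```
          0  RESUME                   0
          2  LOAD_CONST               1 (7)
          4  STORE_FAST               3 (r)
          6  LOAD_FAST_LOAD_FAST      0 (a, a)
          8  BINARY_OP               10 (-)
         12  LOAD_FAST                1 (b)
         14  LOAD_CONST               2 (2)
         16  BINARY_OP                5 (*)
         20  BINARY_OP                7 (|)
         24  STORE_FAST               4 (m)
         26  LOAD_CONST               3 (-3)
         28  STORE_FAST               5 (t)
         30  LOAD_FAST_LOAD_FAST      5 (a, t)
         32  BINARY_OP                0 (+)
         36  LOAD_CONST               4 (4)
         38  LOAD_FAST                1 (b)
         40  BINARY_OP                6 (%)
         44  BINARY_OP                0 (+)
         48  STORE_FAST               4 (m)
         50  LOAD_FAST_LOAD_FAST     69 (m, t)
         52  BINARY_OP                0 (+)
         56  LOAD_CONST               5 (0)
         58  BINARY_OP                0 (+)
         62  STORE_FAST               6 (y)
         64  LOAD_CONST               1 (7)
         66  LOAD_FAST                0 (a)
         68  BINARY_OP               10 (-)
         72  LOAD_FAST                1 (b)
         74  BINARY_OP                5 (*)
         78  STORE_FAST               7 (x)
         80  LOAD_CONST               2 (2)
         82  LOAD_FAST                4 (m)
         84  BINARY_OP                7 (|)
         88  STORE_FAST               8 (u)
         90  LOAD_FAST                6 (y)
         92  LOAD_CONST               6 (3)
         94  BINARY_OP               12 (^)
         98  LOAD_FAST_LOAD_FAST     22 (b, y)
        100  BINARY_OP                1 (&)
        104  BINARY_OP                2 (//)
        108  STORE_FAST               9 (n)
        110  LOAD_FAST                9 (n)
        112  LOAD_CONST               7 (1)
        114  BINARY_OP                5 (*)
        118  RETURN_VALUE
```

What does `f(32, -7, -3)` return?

LOAD_CONST → push 7. Stack: [7]
STORE_FAST r → r=7. Stack: []
LOAD_FAST_LOAD_FAST a,a → push 32,32. Stack: [32, 32]
BINARY_OP - → 32 - 32 = 0. Stack: [0]
LOAD_FAST b → push -7. Stack: [0, -7]
LOAD_CONST → push 2. Stack: [0, -7, 2]
BINARY_OP * → -7 * 2 = -14. Stack: [0, -14]
BINARY_OP | → 0 | -14 = -14. Stack: [-14]
STORE_FAST m → m=-14. Stack: []
LOAD_CONST → push -3. Stack: [-3]
STORE_FAST t → t=-3. Stack: []
LOAD_FAST_LOAD_FAST a,t → push 32,-3. Stack: [32, -3]
BINARY_OP + → 32 + -3 = 29. Stack: [29]
LOAD_CONST → push 4. Stack: [29, 4]
LOAD_FAST b → push -7. Stack: [29, 4, -7]
BINARY_OP % → 4 % -7 = -3. Stack: [29, -3]
BINARY_OP + → 29 + -3 = 26. Stack: [26]
STORE_FAST m → m=26. Stack: []
LOAD_FAST_LOAD_FAST m,t → push 26,-3. Stack: [26, -3]
BINARY_OP + → 26 + -3 = 23. Stack: [23]
LOAD_CONST → push 0. Stack: [23, 0]
BINARY_OP + → 23 + 0 = 23. Stack: [23]
STORE_FAST y → y=23. Stack: []
LOAD_CONST → push 7. Stack: [7]
LOAD_FAST a → push 32. Stack: [7, 32]
BINARY_OP - → 7 - 32 = -25. Stack: [-25]
LOAD_FAST b → push -7. Stack: [-25, -7]
BINARY_OP * → -25 * -7 = 175. Stack: [175]
STORE_FAST x → x=175. Stack: []
LOAD_CONST → push 2. Stack: [2]
LOAD_FAST m → push 26. Stack: [2, 26]
BINARY_OP | → 2 | 26 = 26. Stack: [26]
STORE_FAST u → u=26. Stack: []
LOAD_FAST y → push 23. Stack: [23]
LOAD_CONST → push 3. Stack: [23, 3]
BINARY_OP ^ → 23 ^ 3 = 20. Stack: [20]
LOAD_FAST_LOAD_FAST b,y → push -7,23. Stack: [20, -7, 23]
BINARY_OP & → -7 & 23 = 17. Stack: [20, 17]
BINARY_OP // → 20 // 17 = 1. Stack: [1]
STORE_FAST n → n=1. Stack: []
LOAD_FAST n → push 1. Stack: [1]
LOAD_CONST → push 1. Stack: [1, 1]
BINARY_OP * → 1 * 1 = 1. Stack: [1]
RETURN_VALUE → return 1.

1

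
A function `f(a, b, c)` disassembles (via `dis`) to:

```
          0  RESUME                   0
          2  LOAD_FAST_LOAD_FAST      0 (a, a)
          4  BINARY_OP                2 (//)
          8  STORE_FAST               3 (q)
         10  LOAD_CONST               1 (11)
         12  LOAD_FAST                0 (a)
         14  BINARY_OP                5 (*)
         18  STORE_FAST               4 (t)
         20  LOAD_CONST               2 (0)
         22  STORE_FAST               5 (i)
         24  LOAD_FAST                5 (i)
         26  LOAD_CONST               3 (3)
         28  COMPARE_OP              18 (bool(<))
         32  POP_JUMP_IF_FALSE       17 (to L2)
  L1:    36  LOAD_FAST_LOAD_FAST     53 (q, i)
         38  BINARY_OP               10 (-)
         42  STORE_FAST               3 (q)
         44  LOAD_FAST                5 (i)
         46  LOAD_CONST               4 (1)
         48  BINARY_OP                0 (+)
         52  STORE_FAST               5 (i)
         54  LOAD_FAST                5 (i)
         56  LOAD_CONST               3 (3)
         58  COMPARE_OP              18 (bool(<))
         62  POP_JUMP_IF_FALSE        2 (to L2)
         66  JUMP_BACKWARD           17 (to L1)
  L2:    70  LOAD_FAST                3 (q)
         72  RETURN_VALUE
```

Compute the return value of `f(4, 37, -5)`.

-2

LOAD_FAST_LOAD_FAST a,a → push 4,4. Stack: [4, 4]
BINARY_OP // → 4 // 4 = 1. Stack: [1]
STORE_FAST q → q=1. Stack: []
LOAD_CONST → push 11. Stack: [11]
LOAD_FAST a → push 4. Stack: [11, 4]
BINARY_OP * → 11 * 4 = 44. Stack: [44]
STORE_FAST t → t=44. Stack: []
LOAD_CONST → push 0. Stack: [0]
STORE_FAST i → i=0. Stack: []
LOAD_FAST i → push 0. Stack: [0]
LOAD_CONST → push 3. Stack: [0, 3]
COMPARE_OP bool(<) → 0 vs 3 = True. Stack: [True]
POP_JUMP_IF_FALSE → pop True; no jump. Stack: []
LOAD_FAST_LOAD_FAST q,i → push 1,0. Stack: [1, 0]
BINARY_OP - → 1 - 0 = 1. Stack: [1]
STORE_FAST q → q=1. Stack: []
LOAD_FAST i → push 0. Stack: [0]
LOAD_CONST → push 1. Stack: [0, 1]
BINARY_OP + → 0 + 1 = 1. Stack: [1]
STORE_FAST i → i=1. Stack: []
LOAD_FAST i → push 1. Stack: [1]
LOAD_CONST → push 3. Stack: [1, 3]
COMPARE_OP bool(<) → 1 vs 3 = True. Stack: [True]
POP_JUMP_IF_FALSE → pop True; no jump. Stack: []
LOAD_FAST_LOAD_FAST q,i → push 1,1. Stack: [1, 1]
BINARY_OP - → 1 - 1 = 0. Stack: [0]
STORE_FAST q → q=0. Stack: []
LOAD_FAST i → push 1. Stack: [1]
LOAD_CONST → push 1. Stack: [1, 1]
BINARY_OP + → 1 + 1 = 2. Stack: [2]
STORE_FAST i → i=2. Stack: []
LOAD_FAST i → push 2. Stack: [2]
LOAD_CONST → push 3. Stack: [2, 3]
COMPARE_OP bool(<) → 2 vs 3 = True. Stack: [True]
POP_JUMP_IF_FALSE → pop True; no jump. Stack: []
LOAD_FAST_LOAD_FAST q,i → push 0,2. Stack: [0, 2]
BINARY_OP - → 0 - 2 = -2. Stack: [-2]
STORE_FAST q → q=-2. Stack: []
LOAD_FAST i → push 2. Stack: [2]
LOAD_CONST → push 1. Stack: [2, 1]
BINARY_OP + → 2 + 1 = 3. Stack: [3]
STORE_FAST i → i=3. Stack: []
LOAD_FAST i → push 3. Stack: [3]
LOAD_CONST → push 3. Stack: [3, 3]
COMPARE_OP bool(<) → 3 vs 3 = False. Stack: [False]
POP_JUMP_IF_FALSE → pop False; jump. Stack: []
LOAD_FAST q → push -2. Stack: [-2]
RETURN_VALUE → return -2.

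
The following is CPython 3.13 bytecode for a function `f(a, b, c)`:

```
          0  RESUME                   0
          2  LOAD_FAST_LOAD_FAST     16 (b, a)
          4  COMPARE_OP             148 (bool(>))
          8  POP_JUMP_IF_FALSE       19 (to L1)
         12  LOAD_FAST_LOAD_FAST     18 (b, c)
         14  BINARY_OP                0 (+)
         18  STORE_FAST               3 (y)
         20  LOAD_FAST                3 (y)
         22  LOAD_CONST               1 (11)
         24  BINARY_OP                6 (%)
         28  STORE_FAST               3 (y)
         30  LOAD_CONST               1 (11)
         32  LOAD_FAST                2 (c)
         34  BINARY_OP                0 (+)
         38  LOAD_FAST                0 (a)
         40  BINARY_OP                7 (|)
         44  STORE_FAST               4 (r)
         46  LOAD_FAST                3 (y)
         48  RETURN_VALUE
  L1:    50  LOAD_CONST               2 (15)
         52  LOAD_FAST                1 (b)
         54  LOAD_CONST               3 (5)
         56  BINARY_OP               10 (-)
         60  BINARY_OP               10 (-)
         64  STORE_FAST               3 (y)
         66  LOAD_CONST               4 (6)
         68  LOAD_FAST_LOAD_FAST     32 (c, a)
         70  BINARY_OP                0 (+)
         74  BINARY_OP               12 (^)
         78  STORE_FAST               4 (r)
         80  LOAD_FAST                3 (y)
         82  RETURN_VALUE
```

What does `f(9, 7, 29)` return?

LOAD_FAST_LOAD_FAST b,a → push 7,9. Stack: [7, 9]
COMPARE_OP bool(>) → 7 vs 9 = False. Stack: [False]
POP_JUMP_IF_FALSE → pop False; jump. Stack: []
LOAD_CONST → push 15. Stack: [15]
LOAD_FAST b → push 7. Stack: [15, 7]
LOAD_CONST → push 5. Stack: [15, 7, 5]
BINARY_OP - → 7 - 5 = 2. Stack: [15, 2]
BINARY_OP - → 15 - 2 = 13. Stack: [13]
STORE_FAST y → y=13. Stack: []
LOAD_CONST → push 6. Stack: [6]
LOAD_FAST_LOAD_FAST c,a → push 29,9. Stack: [6, 29, 9]
BINARY_OP + → 29 + 9 = 38. Stack: [6, 38]
BINARY_OP ^ → 6 ^ 38 = 32. Stack: [32]
STORE_FAST r → r=32. Stack: []
LOAD_FAST y → push 13. Stack: [13]
RETURN_VALUE → return 13.

13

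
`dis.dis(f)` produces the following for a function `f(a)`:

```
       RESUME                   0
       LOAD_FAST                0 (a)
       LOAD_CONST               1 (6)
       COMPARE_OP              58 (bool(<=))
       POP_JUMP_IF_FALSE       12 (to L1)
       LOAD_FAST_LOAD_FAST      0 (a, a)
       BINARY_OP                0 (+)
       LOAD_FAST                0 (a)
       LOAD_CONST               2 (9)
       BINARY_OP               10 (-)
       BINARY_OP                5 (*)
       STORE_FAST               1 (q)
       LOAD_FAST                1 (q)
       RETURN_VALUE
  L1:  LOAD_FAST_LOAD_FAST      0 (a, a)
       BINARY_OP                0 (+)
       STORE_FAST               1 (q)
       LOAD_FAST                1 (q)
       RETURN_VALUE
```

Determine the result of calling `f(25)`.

LOAD_FAST a → push 25. Stack: [25]
LOAD_CONST → push 6. Stack: [25, 6]
COMPARE_OP bool(<=) → 25 vs 6 = False. Stack: [False]
POP_JUMP_IF_FALSE → pop False; jump. Stack: []
LOAD_FAST_LOAD_FAST a,a → push 25,25. Stack: [25, 25]
BINARY_OP + → 25 + 25 = 50. Stack: [50]
STORE_FAST q → q=50. Stack: []
LOAD_FAST q → push 50. Stack: [50]
RETURN_VALUE → return 50.

50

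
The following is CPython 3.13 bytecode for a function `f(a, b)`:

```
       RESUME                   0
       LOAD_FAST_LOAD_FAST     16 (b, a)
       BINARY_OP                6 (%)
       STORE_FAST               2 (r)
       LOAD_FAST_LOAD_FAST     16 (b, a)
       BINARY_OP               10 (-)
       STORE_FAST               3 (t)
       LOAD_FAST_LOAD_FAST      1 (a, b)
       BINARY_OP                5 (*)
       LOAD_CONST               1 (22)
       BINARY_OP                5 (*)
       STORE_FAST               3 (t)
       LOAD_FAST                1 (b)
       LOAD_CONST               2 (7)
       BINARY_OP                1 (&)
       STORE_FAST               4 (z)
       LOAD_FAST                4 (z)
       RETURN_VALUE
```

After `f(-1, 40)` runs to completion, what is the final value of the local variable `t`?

LOAD_FAST_LOAD_FAST b,a → push 40,-1. Stack: [40, -1]
BINARY_OP % → 40 % -1 = 0. Stack: [0]
STORE_FAST r → r=0. Stack: []
LOAD_FAST_LOAD_FAST b,a → push 40,-1. Stack: [40, -1]
BINARY_OP - → 40 - -1 = 41. Stack: [41]
STORE_FAST t → t=41. Stack: []
LOAD_FAST_LOAD_FAST a,b → push -1,40. Stack: [-1, 40]
BINARY_OP * → -1 * 40 = -40. Stack: [-40]
LOAD_CONST → push 22. Stack: [-40, 22]
BINARY_OP * → -40 * 22 = -880. Stack: [-880]
STORE_FAST t → t=-880. Stack: []
LOAD_FAST b → push 40. Stack: [40]
LOAD_CONST → push 7. Stack: [40, 7]
BINARY_OP & → 40 & 7 = 0. Stack: [0]
STORE_FAST z → z=0. Stack: []
LOAD_FAST z → push 0. Stack: [0]
RETURN_VALUE → return 0.

-880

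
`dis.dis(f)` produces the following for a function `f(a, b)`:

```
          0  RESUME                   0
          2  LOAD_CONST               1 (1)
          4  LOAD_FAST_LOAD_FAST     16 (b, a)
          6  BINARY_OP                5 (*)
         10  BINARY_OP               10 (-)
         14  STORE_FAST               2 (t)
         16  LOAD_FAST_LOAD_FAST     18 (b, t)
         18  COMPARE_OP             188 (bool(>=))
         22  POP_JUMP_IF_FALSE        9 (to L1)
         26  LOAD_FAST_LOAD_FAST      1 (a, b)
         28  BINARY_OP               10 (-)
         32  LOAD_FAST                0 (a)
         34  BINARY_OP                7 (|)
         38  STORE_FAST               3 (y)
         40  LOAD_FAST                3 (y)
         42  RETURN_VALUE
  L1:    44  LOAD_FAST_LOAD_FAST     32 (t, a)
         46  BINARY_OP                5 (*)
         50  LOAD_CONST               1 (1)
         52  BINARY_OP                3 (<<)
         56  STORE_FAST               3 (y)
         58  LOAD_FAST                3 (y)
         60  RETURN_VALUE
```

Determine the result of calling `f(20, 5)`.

31

LOAD_CONST → push 1. Stack: [1]
LOAD_FAST_LOAD_FAST b,a → push 5,20. Stack: [1, 5, 20]
BINARY_OP * → 5 * 20 = 100. Stack: [1, 100]
BINARY_OP - → 1 - 100 = -99. Stack: [-99]
STORE_FAST t → t=-99. Stack: []
LOAD_FAST_LOAD_FAST b,t → push 5,-99. Stack: [5, -99]
COMPARE_OP bool(>=) → 5 vs -99 = True. Stack: [True]
POP_JUMP_IF_FALSE → pop True; no jump. Stack: []
LOAD_FAST_LOAD_FAST a,b → push 20,5. Stack: [20, 5]
BINARY_OP - → 20 - 5 = 15. Stack: [15]
LOAD_FAST a → push 20. Stack: [15, 20]
BINARY_OP | → 15 | 20 = 31. Stack: [31]
STORE_FAST y → y=31. Stack: []
LOAD_FAST y → push 31. Stack: [31]
RETURN_VALUE → return 31.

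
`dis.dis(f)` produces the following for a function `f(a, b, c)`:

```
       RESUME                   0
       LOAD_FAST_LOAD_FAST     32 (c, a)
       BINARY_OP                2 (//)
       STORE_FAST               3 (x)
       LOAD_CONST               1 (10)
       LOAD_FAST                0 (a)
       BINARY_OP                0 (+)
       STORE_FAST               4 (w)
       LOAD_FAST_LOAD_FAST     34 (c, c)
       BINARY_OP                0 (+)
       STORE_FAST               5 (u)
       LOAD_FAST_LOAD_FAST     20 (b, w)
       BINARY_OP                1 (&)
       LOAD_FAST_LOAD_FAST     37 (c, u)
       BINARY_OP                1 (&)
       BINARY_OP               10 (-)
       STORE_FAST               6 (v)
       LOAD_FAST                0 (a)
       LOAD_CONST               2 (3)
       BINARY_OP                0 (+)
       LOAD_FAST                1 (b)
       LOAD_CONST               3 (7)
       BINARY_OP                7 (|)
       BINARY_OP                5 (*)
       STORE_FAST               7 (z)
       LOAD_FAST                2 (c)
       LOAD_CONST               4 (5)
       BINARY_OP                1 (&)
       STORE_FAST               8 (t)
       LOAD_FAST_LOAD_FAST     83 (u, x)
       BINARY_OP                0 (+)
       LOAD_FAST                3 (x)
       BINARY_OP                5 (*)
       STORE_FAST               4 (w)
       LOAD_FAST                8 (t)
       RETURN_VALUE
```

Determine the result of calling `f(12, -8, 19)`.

1

LOAD_FAST_LOAD_FAST c,a → push 19,12. Stack: [19, 12]
BINARY_OP // → 19 // 12 = 1. Stack: [1]
STORE_FAST x → x=1. Stack: []
LOAD_CONST → push 10. Stack: [10]
LOAD_FAST a → push 12. Stack: [10, 12]
BINARY_OP + → 10 + 12 = 22. Stack: [22]
STORE_FAST w → w=22. Stack: []
LOAD_FAST_LOAD_FAST c,c → push 19,19. Stack: [19, 19]
BINARY_OP + → 19 + 19 = 38. Stack: [38]
STORE_FAST u → u=38. Stack: []
LOAD_FAST_LOAD_FAST b,w → push -8,22. Stack: [-8, 22]
BINARY_OP & → -8 & 22 = 16. Stack: [16]
LOAD_FAST_LOAD_FAST c,u → push 19,38. Stack: [16, 19, 38]
BINARY_OP & → 19 & 38 = 2. Stack: [16, 2]
BINARY_OP - → 16 - 2 = 14. Stack: [14]
STORE_FAST v → v=14. Stack: []
LOAD_FAST a → push 12. Stack: [12]
LOAD_CONST → push 3. Stack: [12, 3]
BINARY_OP + → 12 + 3 = 15. Stack: [15]
LOAD_FAST b → push -8. Stack: [15, -8]
LOAD_CONST → push 7. Stack: [15, -8, 7]
BINARY_OP | → -8 | 7 = -1. Stack: [15, -1]
BINARY_OP * → 15 * -1 = -15. Stack: [-15]
STORE_FAST z → z=-15. Stack: []
LOAD_FAST c → push 19. Stack: [19]
LOAD_CONST → push 5. Stack: [19, 5]
BINARY_OP & → 19 & 5 = 1. Stack: [1]
STORE_FAST t → t=1. Stack: []
LOAD_FAST_LOAD_FAST u,x → push 38,1. Stack: [38, 1]
BINARY_OP + → 38 + 1 = 39. Stack: [39]
LOAD_FAST x → push 1. Stack: [39, 1]
BINARY_OP * → 39 * 1 = 39. Stack: [39]
STORE_FAST w → w=39. Stack: []
LOAD_FAST t → push 1. Stack: [1]
RETURN_VALUE → return 1.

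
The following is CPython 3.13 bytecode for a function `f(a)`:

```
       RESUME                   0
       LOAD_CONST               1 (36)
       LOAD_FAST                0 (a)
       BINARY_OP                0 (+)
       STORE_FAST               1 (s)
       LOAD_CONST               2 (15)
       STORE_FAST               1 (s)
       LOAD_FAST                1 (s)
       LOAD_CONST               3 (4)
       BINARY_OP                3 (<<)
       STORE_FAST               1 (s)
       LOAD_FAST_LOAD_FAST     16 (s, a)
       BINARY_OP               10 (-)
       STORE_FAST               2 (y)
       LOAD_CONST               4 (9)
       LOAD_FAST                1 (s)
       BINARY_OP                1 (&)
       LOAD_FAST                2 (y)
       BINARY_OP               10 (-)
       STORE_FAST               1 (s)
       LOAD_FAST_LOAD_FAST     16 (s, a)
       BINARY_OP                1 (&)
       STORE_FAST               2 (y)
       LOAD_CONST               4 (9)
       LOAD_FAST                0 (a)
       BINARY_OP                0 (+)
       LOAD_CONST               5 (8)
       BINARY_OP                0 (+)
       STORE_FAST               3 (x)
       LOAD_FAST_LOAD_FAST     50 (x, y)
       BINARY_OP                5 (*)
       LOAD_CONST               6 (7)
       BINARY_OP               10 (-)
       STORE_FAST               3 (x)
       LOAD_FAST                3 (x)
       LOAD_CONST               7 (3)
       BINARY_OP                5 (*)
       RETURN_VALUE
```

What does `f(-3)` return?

-10227

LOAD_CONST → push 36. Stack: [36]
LOAD_FAST a → push -3. Stack: [36, -3]
BINARY_OP + → 36 + -3 = 33. Stack: [33]
STORE_FAST s → s=33. Stack: []
LOAD_CONST → push 15. Stack: [15]
STORE_FAST s → s=15. Stack: []
LOAD_FAST s → push 15. Stack: [15]
LOAD_CONST → push 4. Stack: [15, 4]
BINARY_OP << → 15 << 4 = 240. Stack: [240]
STORE_FAST s → s=240. Stack: []
LOAD_FAST_LOAD_FAST s,a → push 240,-3. Stack: [240, -3]
BINARY_OP - → 240 - -3 = 243. Stack: [243]
STORE_FAST y → y=243. Stack: []
LOAD_CONST → push 9. Stack: [9]
LOAD_FAST s → push 240. Stack: [9, 240]
BINARY_OP & → 9 & 240 = 0. Stack: [0]
LOAD_FAST y → push 243. Stack: [0, 243]
BINARY_OP - → 0 - 243 = -243. Stack: [-243]
STORE_FAST s → s=-243. Stack: []
LOAD_FAST_LOAD_FAST s,a → push -243,-3. Stack: [-243, -3]
BINARY_OP & → -243 & -3 = -243. Stack: [-243]
STORE_FAST y → y=-243. Stack: []
LOAD_CONST → push 9. Stack: [9]
LOAD_FAST a → push -3. Stack: [9, -3]
BINARY_OP + → 9 + -3 = 6. Stack: [6]
LOAD_CONST → push 8. Stack: [6, 8]
BINARY_OP + → 6 + 8 = 14. Stack: [14]
STORE_FAST x → x=14. Stack: []
LOAD_FAST_LOAD_FAST x,y → push 14,-243. Stack: [14, -243]
BINARY_OP * → 14 * -243 = -3402. Stack: [-3402]
LOAD_CONST → push 7. Stack: [-3402, 7]
BINARY_OP - → -3402 - 7 = -3409. Stack: [-3409]
STORE_FAST x → x=-3409. Stack: []
LOAD_FAST x → push -3409. Stack: [-3409]
LOAD_CONST → push 3. Stack: [-3409, 3]
BINARY_OP * → -3409 * 3 = -10227. Stack: [-10227]
RETURN_VALUE → return -10227.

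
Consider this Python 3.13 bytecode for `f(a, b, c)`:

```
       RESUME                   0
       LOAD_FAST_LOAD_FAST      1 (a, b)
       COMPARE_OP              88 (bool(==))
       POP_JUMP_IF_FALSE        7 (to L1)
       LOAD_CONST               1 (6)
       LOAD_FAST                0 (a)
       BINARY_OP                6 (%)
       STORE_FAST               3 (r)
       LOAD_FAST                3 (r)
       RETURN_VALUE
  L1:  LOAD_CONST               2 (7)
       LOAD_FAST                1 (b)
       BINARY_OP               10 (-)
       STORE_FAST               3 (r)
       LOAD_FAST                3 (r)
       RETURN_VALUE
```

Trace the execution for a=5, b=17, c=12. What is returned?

LOAD_FAST_LOAD_FAST a,b → push 5,17. Stack: [5, 17]
COMPARE_OP bool(==) → 5 vs 17 = False. Stack: [False]
POP_JUMP_IF_FALSE → pop False; jump. Stack: []
LOAD_CONST → push 7. Stack: [7]
LOAD_FAST b → push 17. Stack: [7, 17]
BINARY_OP - → 7 - 17 = -10. Stack: [-10]
STORE_FAST r → r=-10. Stack: []
LOAD_FAST r → push -10. Stack: [-10]
RETURN_VALUE → return -10.

-10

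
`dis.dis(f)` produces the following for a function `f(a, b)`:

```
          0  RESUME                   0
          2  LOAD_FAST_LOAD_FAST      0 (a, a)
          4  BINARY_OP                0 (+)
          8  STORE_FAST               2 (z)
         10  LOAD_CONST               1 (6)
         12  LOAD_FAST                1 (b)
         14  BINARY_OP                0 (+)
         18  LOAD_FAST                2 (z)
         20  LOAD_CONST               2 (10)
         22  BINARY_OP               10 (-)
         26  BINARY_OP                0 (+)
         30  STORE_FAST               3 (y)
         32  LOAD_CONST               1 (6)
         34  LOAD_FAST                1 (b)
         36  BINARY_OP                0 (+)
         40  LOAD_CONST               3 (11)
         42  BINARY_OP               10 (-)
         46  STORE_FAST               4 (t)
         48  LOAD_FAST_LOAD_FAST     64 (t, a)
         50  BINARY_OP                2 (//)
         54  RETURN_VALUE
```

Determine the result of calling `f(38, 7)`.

LOAD_FAST_LOAD_FAST a,a → push 38,38. Stack: [38, 38]
BINARY_OP + → 38 + 38 = 76. Stack: [76]
STORE_FAST z → z=76. Stack: []
LOAD_CONST → push 6. Stack: [6]
LOAD_FAST b → push 7. Stack: [6, 7]
BINARY_OP + → 6 + 7 = 13. Stack: [13]
LOAD_FAST z → push 76. Stack: [13, 76]
LOAD_CONST → push 10. Stack: [13, 76, 10]
BINARY_OP - → 76 - 10 = 66. Stack: [13, 66]
BINARY_OP + → 13 + 66 = 79. Stack: [79]
STORE_FAST y → y=79. Stack: []
LOAD_CONST → push 6. Stack: [6]
LOAD_FAST b → push 7. Stack: [6, 7]
BINARY_OP + → 6 + 7 = 13. Stack: [13]
LOAD_CONST → push 11. Stack: [13, 11]
BINARY_OP - → 13 - 11 = 2. Stack: [2]
STORE_FAST t → t=2. Stack: []
LOAD_FAST_LOAD_FAST t,a → push 2,38. Stack: [2, 38]
BINARY_OP // → 2 // 38 = 0. Stack: [0]
RETURN_VALUE → return 0.

0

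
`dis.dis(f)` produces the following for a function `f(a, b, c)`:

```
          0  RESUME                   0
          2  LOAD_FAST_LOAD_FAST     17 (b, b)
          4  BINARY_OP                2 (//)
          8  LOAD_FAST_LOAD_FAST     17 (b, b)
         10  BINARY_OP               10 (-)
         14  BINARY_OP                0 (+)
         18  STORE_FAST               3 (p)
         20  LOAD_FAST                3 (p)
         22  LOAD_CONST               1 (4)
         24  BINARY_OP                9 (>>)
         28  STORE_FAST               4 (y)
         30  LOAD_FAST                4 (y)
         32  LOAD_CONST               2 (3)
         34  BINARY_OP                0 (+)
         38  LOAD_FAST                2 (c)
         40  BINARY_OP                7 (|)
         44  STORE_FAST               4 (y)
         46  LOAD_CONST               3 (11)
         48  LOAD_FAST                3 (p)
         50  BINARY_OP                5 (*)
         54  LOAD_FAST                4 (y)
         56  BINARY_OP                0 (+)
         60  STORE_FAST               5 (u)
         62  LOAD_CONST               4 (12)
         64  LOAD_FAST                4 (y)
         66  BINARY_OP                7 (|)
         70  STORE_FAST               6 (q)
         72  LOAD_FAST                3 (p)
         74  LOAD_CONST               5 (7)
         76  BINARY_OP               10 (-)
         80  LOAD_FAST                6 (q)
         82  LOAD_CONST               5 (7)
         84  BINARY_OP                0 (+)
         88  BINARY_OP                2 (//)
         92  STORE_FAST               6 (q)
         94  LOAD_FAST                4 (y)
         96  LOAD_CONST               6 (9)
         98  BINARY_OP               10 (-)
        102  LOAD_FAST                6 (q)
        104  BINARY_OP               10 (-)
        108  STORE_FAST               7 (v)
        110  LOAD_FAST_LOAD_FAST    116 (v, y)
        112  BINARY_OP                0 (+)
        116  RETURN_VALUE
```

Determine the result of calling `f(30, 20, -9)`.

LOAD_FAST_LOAD_FAST b,b → push 20,20. Stack: [20, 20]
BINARY_OP // → 20 // 20 = 1. Stack: [1]
LOAD_FAST_LOAD_FAST b,b → push 20,20. Stack: [1, 20, 20]
BINARY_OP - → 20 - 20 = 0. Stack: [1, 0]
BINARY_OP + → 1 + 0 = 1. Stack: [1]
STORE_FAST p → p=1. Stack: []
LOAD_FAST p → push 1. Stack: [1]
LOAD_CONST → push 4. Stack: [1, 4]
BINARY_OP >> → 1 >> 4 = 0. Stack: [0]
STORE_FAST y → y=0. Stack: []
LOAD_FAST y → push 0. Stack: [0]
LOAD_CONST → push 3. Stack: [0, 3]
BINARY_OP + → 0 + 3 = 3. Stack: [3]
LOAD_FAST c → push -9. Stack: [3, -9]
BINARY_OP | → 3 | -9 = -9. Stack: [-9]
STORE_FAST y → y=-9. Stack: []
LOAD_CONST → push 11. Stack: [11]
LOAD_FAST p → push 1. Stack: [11, 1]
BINARY_OP * → 11 * 1 = 11. Stack: [11]
LOAD_FAST y → push -9. Stack: [11, -9]
BINARY_OP + → 11 + -9 = 2. Stack: [2]
STORE_FAST u → u=2. Stack: []
LOAD_CONST → push 12. Stack: [12]
LOAD_FAST y → push -9. Stack: [12, -9]
BINARY_OP | → 12 | -9 = -1. Stack: [-1]
STORE_FAST q → q=-1. Stack: []
LOAD_FAST p → push 1. Stack: [1]
LOAD_CONST → push 7. Stack: [1, 7]
BINARY_OP - → 1 - 7 = -6. Stack: [-6]
LOAD_FAST q → push -1. Stack: [-6, -1]
LOAD_CONST → push 7. Stack: [-6, -1, 7]
BINARY_OP + → -1 + 7 = 6. Stack: [-6, 6]
BINARY_OP // → -6 // 6 = -1. Stack: [-1]
STORE_FAST q → q=-1. Stack: []
LOAD_FAST y → push -9. Stack: [-9]
LOAD_CONST → push 9. Stack: [-9, 9]
BINARY_OP - → -9 - 9 = -18. Stack: [-18]
LOAD_FAST q → push -1. Stack: [-18, -1]
BINARY_OP - → -18 - -1 = -17. Stack: [-17]
STORE_FAST v → v=-17. Stack: []
LOAD_FAST_LOAD_FAST v,y → push -17,-9. Stack: [-17, -9]
BINARY_OP + → -17 + -9 = -26. Stack: [-26]
RETURN_VALUE → return -26.

-26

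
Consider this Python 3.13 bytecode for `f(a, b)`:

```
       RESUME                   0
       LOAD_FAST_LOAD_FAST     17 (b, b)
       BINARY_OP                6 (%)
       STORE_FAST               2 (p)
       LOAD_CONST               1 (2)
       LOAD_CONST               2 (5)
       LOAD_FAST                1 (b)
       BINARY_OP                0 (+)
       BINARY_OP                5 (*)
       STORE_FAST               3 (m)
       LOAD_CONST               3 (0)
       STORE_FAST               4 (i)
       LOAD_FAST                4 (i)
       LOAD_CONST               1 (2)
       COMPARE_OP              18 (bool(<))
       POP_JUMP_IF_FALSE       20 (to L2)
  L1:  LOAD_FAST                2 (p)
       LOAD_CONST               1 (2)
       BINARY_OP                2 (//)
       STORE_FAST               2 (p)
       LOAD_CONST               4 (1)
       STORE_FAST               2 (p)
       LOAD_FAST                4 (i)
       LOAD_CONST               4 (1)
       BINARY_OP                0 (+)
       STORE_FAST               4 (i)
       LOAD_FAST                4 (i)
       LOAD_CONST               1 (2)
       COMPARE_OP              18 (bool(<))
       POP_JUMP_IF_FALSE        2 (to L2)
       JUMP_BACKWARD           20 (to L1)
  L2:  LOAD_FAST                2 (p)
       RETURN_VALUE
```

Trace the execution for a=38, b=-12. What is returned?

LOAD_FAST_LOAD_FAST b,b → push -12,-12. Stack: [-12, -12]
BINARY_OP % → -12 % -12 = 0. Stack: [0]
STORE_FAST p → p=0. Stack: []
LOAD_CONST → push 2. Stack: [2]
LOAD_CONST → push 5. Stack: [2, 5]
LOAD_FAST b → push -12. Stack: [2, 5, -12]
BINARY_OP + → 5 + -12 = -7. Stack: [2, -7]
BINARY_OP * → 2 * -7 = -14. Stack: [-14]
STORE_FAST m → m=-14. Stack: []
LOAD_CONST → push 0. Stack: [0]
STORE_FAST i → i=0. Stack: []
LOAD_FAST i → push 0. Stack: [0]
LOAD_CONST → push 2. Stack: [0, 2]
COMPARE_OP bool(<) → 0 vs 2 = True. Stack: [True]
POP_JUMP_IF_FALSE → pop True; no jump. Stack: []
LOAD_FAST p → push 0. Stack: [0]
LOAD_CONST → push 2. Stack: [0, 2]
BINARY_OP // → 0 // 2 = 0. Stack: [0]
STORE_FAST p → p=0. Stack: []
LOAD_CONST → push 1. Stack: [1]
STORE_FAST p → p=1. Stack: []
LOAD_FAST i → push 0. Stack: [0]
LOAD_CONST → push 1. Stack: [0, 1]
BINARY_OP + → 0 + 1 = 1. Stack: [1]
STORE_FAST i → i=1. Stack: []
LOAD_FAST i → push 1. Stack: [1]
LOAD_CONST → push 2. Stack: [1, 2]
COMPARE_OP bool(<) → 1 vs 2 = True. Stack: [True]
POP_JUMP_IF_FALSE → pop True; no jump. Stack: []
LOAD_FAST p → push 1. Stack: [1]
LOAD_CONST → push 2. Stack: [1, 2]
BINARY_OP // → 1 // 2 = 0. Stack: [0]
STORE_FAST p → p=0. Stack: []
LOAD_CONST → push 1. Stack: [1]
STORE_FAST p → p=1. Stack: []
LOAD_FAST i → push 1. Stack: [1]
LOAD_CONST → push 1. Stack: [1, 1]
BINARY_OP + → 1 + 1 = 2. Stack: [2]
STORE_FAST i → i=2. Stack: []
LOAD_FAST i → push 2. Stack: [2]
LOAD_CONST → push 2. Stack: [2, 2]
COMPARE_OP bool(<) → 2 vs 2 = False. Stack: [False]
POP_JUMP_IF_FALSE → pop False; jump. Stack: []
LOAD_FAST p → push 1. Stack: [1]
RETURN_VALUE → return 1.

1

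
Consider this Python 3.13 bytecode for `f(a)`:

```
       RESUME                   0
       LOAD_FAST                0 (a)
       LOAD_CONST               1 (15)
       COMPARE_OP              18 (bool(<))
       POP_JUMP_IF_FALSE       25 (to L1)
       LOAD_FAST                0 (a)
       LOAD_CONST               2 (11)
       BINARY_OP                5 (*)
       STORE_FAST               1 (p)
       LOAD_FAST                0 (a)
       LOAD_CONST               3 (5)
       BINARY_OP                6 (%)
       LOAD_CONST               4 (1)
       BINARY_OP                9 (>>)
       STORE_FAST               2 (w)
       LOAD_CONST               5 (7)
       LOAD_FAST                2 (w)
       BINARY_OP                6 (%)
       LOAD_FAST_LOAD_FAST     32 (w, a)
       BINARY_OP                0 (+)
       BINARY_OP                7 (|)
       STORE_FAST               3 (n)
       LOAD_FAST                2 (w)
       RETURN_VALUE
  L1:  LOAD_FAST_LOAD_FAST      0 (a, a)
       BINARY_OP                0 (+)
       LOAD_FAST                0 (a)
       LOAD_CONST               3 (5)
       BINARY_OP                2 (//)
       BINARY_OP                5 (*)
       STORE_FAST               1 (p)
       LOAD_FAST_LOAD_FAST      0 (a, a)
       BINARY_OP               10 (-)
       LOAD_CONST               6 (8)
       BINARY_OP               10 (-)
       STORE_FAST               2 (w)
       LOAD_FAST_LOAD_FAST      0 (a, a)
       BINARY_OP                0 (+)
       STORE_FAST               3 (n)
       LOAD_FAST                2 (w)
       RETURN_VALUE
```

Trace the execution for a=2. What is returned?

1

LOAD_FAST a → push 2. Stack: [2]
LOAD_CONST → push 15. Stack: [2, 15]
COMPARE_OP bool(<) → 2 vs 15 = True. Stack: [True]
POP_JUMP_IF_FALSE → pop True; no jump. Stack: []
LOAD_FAST a → push 2. Stack: [2]
LOAD_CONST → push 11. Stack: [2, 11]
BINARY_OP * → 2 * 11 = 22. Stack: [22]
STORE_FAST p → p=22. Stack: []
LOAD_FAST a → push 2. Stack: [2]
LOAD_CONST → push 5. Stack: [2, 5]
BINARY_OP % → 2 % 5 = 2. Stack: [2]
LOAD_CONST → push 1. Stack: [2, 1]
BINARY_OP >> → 2 >> 1 = 1. Stack: [1]
STORE_FAST w → w=1. Stack: []
LOAD_CONST → push 7. Stack: [7]
LOAD_FAST w → push 1. Stack: [7, 1]
BINARY_OP % → 7 % 1 = 0. Stack: [0]
LOAD_FAST_LOAD_FAST w,a → push 1,2. Stack: [0, 1, 2]
BINARY_OP + → 1 + 2 = 3. Stack: [0, 3]
BINARY_OP | → 0 | 3 = 3. Stack: [3]
STORE_FAST n → n=3. Stack: []
LOAD_FAST w → push 1. Stack: [1]
RETURN_VALUE → return 1.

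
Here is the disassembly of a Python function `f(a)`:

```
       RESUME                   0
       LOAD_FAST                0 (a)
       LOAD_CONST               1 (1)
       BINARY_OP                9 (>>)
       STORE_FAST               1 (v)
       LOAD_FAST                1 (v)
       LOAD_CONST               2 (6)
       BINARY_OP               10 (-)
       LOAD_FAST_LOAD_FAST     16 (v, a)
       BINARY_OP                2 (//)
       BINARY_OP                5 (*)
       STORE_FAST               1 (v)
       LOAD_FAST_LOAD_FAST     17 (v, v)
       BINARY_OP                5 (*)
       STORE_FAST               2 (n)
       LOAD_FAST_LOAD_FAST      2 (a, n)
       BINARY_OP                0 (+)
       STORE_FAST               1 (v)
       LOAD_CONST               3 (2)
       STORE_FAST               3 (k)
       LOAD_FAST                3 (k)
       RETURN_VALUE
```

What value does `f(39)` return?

2

LOAD_FAST a → push 39. Stack: [39]
LOAD_CONST → push 1. Stack: [39, 1]
BINARY_OP >> → 39 >> 1 = 19. Stack: [19]
STORE_FAST v → v=19. Stack: []
LOAD_FAST v → push 19. Stack: [19]
LOAD_CONST → push 6. Stack: [19, 6]
BINARY_OP - → 19 - 6 = 13. Stack: [13]
LOAD_FAST_LOAD_FAST v,a → push 19,39. Stack: [13, 19, 39]
BINARY_OP // → 19 // 39 = 0. Stack: [13, 0]
BINARY_OP * → 13 * 0 = 0. Stack: [0]
STORE_FAST v → v=0. Stack: []
LOAD_FAST_LOAD_FAST v,v → push 0,0. Stack: [0, 0]
BINARY_OP * → 0 * 0 = 0. Stack: [0]
STORE_FAST n → n=0. Stack: []
LOAD_FAST_LOAD_FAST a,n → push 39,0. Stack: [39, 0]
BINARY_OP + → 39 + 0 = 39. Stack: [39]
STORE_FAST v → v=39. Stack: []
LOAD_CONST → push 2. Stack: [2]
STORE_FAST k → k=2. Stack: []
LOAD_FAST k → push 2. Stack: [2]
RETURN_VALUE → return 2.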